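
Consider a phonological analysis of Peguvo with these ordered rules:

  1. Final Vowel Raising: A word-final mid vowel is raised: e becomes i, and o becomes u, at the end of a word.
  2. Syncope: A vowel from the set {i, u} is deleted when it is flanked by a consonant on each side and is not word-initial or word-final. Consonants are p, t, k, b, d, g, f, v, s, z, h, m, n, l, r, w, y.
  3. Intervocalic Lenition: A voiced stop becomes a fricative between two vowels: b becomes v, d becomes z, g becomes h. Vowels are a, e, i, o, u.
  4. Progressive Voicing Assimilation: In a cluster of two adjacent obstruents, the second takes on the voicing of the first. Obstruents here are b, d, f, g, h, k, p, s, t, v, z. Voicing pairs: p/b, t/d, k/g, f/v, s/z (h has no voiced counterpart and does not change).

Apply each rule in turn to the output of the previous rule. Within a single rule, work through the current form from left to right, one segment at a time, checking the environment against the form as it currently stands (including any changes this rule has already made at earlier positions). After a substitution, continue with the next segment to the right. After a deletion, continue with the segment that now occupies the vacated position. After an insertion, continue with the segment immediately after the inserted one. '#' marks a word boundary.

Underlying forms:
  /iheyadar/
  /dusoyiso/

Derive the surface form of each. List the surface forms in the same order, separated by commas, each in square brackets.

[iheyazar], [dzoysu]

/iheyadar/:
  1 Final Vowel Raising: no change — [iheyadar]
  2 Syncope: no change — [iheyadar]
  3 Intervocalic Lenition: [iheyadar] → [iheyazar]
  4 Progressive Voicing Assimilation: no change — [iheyazar]
/dusoyiso/:
  1 Final Vowel Raising: [dusoyiso] → [dusoyisu]
  2 Syncope: [dusoyisu] → [dsoysu]
  3 Intervocalic Lenition: no change — [dsoysu]
  4 Progressive Voicing Assimilation: [dsoysu] → [dzoysu]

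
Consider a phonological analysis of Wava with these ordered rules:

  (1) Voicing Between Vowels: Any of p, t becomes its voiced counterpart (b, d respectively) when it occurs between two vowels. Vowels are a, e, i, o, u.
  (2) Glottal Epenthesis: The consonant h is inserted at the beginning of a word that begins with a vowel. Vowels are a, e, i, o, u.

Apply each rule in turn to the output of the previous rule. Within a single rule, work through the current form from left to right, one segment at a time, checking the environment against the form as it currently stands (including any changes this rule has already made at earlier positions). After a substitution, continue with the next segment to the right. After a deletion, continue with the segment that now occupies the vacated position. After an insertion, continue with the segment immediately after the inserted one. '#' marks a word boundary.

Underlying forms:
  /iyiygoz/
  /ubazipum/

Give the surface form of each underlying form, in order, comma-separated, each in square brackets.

/iyiygoz/:
  (1) Voicing Between Vowels: no change — [iyiygoz]
  (2) Glottal Epenthesis: [iyiygoz] → [hiyiygoz]
/ubazipum/:
  (1) Voicing Between Vowels: [ubazipum] → [ubazibum]
  (2) Glottal Epenthesis: [ubazibum] → [hubazibum]

[hiyiygoz], [hubazibum]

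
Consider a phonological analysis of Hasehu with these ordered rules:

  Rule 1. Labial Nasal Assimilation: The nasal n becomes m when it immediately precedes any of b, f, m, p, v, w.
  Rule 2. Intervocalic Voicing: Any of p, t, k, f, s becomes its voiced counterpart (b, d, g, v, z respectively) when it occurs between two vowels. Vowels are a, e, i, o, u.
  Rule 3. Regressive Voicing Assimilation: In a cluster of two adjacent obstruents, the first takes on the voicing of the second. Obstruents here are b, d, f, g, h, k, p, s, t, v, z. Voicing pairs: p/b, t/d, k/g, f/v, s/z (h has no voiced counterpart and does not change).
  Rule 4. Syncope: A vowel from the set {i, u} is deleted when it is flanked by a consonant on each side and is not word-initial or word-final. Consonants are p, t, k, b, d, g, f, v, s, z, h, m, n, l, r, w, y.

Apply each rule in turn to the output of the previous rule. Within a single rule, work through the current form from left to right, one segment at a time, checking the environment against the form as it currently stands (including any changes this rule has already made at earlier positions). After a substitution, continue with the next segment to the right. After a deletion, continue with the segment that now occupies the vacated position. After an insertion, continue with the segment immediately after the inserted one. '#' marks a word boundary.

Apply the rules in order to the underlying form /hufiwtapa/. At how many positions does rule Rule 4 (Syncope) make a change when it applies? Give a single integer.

Rule 1 Labial Nasal Assimilation: no change — [hufiwtapa]
Rule 2 Intervocalic Voicing: [hufiwtapa] → [huviwtaba]
Rule 3 Regressive Voicing Assimilation: no change — [huviwtaba]
Rule 4 Syncope: [huviwtaba] → [hvwtaba]
Rule Rule 4 changed 2 position(s).

2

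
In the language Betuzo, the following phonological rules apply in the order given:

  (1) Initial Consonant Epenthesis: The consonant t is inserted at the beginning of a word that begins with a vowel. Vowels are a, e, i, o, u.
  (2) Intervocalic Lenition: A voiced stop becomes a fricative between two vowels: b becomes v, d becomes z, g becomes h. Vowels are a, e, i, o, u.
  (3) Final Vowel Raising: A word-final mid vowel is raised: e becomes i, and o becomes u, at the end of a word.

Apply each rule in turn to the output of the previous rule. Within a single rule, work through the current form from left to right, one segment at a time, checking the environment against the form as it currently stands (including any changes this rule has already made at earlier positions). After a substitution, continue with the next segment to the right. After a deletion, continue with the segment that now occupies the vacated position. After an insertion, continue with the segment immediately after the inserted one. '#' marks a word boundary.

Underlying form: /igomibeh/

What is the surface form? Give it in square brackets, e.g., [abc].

(1) Initial Consonant Epenthesis: [igomibeh] → [tigomibeh]
(2) Intervocalic Lenition: [tigomibeh] → [tihomiveh]
(3) Final Vowel Raising: no change — [tihomiveh]

[tihomiveh]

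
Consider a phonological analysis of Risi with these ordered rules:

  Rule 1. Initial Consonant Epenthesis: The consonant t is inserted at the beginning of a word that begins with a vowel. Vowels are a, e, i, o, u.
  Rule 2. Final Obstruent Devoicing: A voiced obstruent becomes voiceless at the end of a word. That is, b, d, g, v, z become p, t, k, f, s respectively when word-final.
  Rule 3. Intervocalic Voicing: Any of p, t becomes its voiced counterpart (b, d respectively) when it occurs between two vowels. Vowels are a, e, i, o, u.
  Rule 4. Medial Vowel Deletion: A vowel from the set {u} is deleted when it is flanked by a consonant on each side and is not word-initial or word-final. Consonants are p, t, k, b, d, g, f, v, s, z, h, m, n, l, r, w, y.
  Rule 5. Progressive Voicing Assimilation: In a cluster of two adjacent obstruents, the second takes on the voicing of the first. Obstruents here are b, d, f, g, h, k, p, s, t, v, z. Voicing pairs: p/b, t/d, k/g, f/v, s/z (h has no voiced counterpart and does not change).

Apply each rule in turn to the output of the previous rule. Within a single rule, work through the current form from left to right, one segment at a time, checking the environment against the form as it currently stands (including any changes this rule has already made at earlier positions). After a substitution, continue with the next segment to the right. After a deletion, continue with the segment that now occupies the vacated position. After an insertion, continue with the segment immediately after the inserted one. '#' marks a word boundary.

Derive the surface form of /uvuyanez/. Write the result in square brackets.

[tfyanes]

Rule 1 Initial Consonant Epenthesis: [uvuyanez] → [tuvuyanez]
Rule 2 Final Obstruent Devoicing: [tuvuyanez] → [tuvuyanes]
Rule 3 Intervocalic Voicing: no change — [tuvuyanes]
Rule 4 Medial Vowel Deletion: [tuvuyanes] → [tvyanes]
Rule 5 Progressive Voicing Assimilation: [tvyanes] → [tfyanes]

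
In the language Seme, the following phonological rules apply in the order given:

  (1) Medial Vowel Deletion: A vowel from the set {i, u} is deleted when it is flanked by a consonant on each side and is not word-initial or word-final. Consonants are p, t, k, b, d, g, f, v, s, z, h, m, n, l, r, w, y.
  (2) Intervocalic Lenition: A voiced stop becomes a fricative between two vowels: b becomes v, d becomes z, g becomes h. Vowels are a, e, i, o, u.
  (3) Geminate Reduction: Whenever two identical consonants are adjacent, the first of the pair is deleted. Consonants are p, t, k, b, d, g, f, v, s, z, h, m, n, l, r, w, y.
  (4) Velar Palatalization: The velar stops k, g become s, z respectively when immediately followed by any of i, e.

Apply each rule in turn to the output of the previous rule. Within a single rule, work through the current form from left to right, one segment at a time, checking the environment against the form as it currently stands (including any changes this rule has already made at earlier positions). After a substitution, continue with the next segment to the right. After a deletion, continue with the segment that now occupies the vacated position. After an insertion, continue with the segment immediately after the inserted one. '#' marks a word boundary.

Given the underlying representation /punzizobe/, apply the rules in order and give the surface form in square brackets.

[pnzove]

(1) Medial Vowel Deletion: [punzizobe] → [pnzzobe]
(2) Intervocalic Lenition: [pnzzobe] → [pnzzove]
(3) Geminate Reduction: [pnzzove] → [pnzove]
(4) Velar Palatalization: no change — [pnzove]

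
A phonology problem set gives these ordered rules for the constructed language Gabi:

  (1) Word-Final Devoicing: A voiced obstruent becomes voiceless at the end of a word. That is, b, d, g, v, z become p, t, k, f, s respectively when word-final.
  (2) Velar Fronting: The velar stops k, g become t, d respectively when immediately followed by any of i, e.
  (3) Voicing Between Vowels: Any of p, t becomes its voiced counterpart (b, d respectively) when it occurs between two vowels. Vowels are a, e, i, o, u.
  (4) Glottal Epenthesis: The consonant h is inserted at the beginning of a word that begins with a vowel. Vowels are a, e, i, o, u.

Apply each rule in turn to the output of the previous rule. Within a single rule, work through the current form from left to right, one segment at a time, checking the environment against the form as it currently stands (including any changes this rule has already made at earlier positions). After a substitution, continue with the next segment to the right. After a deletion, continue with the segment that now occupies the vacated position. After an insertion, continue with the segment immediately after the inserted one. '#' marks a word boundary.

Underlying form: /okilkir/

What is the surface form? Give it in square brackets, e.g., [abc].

[hodiltir]

(1) Word-Final Devoicing: no change — [okilkir]
(2) Velar Fronting: [okilkir] → [otiltir]
(3) Voicing Between Vowels: [otiltir] → [odiltir]
(4) Glottal Epenthesis: [odiltir] → [hodiltir]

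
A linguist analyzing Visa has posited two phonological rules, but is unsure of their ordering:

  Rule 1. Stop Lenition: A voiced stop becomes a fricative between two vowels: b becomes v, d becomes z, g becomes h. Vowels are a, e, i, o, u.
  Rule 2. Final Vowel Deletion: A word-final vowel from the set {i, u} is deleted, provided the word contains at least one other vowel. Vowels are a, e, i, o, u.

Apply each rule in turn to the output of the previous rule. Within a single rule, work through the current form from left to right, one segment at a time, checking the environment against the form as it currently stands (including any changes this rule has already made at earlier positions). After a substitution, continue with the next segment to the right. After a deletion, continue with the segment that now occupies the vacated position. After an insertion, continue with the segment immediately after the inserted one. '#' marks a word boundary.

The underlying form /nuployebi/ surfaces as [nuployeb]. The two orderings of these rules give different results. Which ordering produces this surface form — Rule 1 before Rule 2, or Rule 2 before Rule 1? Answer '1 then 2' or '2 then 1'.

2 then 1

Order 1 then 2:
  1 Stop Lenition: [nuployebi] → [nuployevi]
  2 Final Vowel Deletion: [nuployevi] → [nuployev]
  result: [nuployev]
Order 2 then 1:
  2 Final Vowel Deletion: [nuployebi] → [nuployeb]
  1 Stop Lenition: no change — [nuployeb]
  result: [nuployeb]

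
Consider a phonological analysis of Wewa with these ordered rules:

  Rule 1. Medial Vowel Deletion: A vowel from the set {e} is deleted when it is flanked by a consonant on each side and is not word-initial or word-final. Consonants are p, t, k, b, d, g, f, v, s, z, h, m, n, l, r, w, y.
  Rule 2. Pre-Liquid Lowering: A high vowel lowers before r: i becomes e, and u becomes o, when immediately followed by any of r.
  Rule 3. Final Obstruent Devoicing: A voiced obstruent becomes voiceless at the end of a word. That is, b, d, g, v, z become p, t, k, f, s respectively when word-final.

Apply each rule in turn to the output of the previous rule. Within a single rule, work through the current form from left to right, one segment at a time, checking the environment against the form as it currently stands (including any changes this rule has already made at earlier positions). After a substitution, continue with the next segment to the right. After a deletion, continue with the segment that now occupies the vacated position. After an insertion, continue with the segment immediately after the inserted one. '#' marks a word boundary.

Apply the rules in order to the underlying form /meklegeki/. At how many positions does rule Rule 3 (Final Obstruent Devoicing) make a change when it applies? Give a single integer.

Rule 1 Medial Vowel Deletion: [meklegeki] → [mklgki]
Rule 2 Pre-Liquid Lowering: no change — [mklgki]
Rule 3 Final Obstruent Devoicing: no change — [mklgki]
Rule Rule 3 changed 0 position(s).

0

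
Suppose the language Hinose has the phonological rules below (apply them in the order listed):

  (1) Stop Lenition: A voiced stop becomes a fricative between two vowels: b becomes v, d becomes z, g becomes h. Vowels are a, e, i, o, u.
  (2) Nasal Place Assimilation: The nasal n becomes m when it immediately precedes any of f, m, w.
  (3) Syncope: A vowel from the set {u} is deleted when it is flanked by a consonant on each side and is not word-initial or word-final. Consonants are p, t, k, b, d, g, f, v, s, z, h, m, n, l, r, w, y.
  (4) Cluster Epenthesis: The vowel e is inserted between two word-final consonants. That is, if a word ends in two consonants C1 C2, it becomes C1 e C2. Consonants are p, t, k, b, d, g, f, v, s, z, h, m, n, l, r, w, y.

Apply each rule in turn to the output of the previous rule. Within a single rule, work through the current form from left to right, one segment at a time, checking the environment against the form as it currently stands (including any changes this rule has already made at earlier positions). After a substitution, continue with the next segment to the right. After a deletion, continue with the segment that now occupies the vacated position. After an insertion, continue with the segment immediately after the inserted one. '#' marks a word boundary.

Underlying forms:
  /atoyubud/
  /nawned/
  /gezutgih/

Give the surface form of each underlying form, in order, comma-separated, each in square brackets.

[atoyved], [nawned], [geztgih]

/atoyubud/:
  (1) Stop Lenition: [atoyubud] → [atoyuvud]
  (2) Nasal Place Assimilation: no change — [atoyuvud]
  (3) Syncope: [atoyuvud] → [atoyvd]
  (4) Cluster Epenthesis: [atoyvd] → [atoyved]
/nawned/:
  (1) Stop Lenition: no change — [nawned]
  (2) Nasal Place Assimilation: no change — [nawned]
  (3) Syncope: no change — [nawned]
  (4) Cluster Epenthesis: no change — [nawned]
/gezutgih/:
  (1) Stop Lenition: no change — [gezutgih]
  (2) Nasal Place Assimilation: no change — [gezutgih]
  (3) Syncope: [gezutgih] → [geztgih]
  (4) Cluster Epenthesis: no change — [geztgih]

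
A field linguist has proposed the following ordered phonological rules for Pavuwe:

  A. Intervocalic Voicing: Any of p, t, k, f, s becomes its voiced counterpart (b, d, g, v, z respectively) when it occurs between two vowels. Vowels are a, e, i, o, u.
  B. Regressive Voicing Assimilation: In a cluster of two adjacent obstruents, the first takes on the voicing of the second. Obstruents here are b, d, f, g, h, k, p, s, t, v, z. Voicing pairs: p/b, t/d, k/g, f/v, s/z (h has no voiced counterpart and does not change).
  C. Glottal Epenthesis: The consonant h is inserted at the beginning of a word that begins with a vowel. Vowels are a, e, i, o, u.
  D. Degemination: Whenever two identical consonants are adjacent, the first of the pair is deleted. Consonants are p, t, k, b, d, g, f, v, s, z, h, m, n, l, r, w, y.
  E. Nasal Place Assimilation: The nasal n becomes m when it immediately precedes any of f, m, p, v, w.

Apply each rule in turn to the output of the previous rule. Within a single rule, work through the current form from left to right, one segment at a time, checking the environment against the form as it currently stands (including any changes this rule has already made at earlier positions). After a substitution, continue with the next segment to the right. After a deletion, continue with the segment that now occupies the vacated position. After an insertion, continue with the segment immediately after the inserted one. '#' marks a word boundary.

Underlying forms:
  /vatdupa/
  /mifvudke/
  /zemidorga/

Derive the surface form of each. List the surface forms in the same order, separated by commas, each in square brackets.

[vaduba], [mivutke], [zemidorga]

/vatdupa/:
  A Intervocalic Voicing: [vatdupa] → [vatduba]
  B Regressive Voicing Assimilation: [vatduba] → [vadduba]
  C Glottal Epenthesis: no change — [vadduba]
  D Degemination: [vadduba] → [vaduba]
  E Nasal Place Assimilation: no change — [vaduba]
/mifvudke/:
  A Intervocalic Voicing: no change — [mifvudke]
  B Regressive Voicing Assimilation: [mifvudke] → [mivvutke]
  C Glottal Epenthesis: no change — [mivvutke]
  D Degemination: [mivvutke] → [mivutke]
  E Nasal Place Assimilation: no change — [mivutke]
/zemidorga/:
  A Intervocalic Voicing: no change — [zemidorga]
  B Regressive Voicing Assimilation: no change — [zemidorga]
  C Glottal Epenthesis: no change — [zemidorga]
  D Degemination: no change — [zemidorga]
  E Nasal Place Assimilation: no change — [zemidorga]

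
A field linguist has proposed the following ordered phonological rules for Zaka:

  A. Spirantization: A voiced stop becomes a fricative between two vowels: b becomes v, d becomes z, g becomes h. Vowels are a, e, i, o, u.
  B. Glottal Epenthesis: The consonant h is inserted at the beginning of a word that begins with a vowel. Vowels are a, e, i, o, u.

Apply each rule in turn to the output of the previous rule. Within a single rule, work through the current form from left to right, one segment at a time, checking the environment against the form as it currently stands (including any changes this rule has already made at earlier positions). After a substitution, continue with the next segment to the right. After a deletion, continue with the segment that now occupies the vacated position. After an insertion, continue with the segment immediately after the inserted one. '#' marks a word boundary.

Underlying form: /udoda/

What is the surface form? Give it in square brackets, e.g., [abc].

[huzoza]

A Spirantization: [udoda] → [uzoza]
B Glottal Epenthesis: [uzoza] → [huzoza]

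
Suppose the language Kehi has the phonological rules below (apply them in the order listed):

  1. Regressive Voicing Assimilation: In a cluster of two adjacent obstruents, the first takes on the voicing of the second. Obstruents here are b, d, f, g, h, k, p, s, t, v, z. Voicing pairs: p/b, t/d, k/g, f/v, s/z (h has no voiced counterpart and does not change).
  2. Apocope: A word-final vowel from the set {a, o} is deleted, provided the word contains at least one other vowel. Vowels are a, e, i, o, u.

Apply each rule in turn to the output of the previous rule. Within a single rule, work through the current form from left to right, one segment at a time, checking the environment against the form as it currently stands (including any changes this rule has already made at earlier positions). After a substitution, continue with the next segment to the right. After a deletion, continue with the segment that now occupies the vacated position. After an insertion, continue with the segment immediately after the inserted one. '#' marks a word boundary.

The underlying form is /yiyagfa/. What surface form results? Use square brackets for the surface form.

[yiyakf]

1 Regressive Voicing Assimilation: [yiyagfa] → [yiyakfa]
2 Apocope: [yiyakfa] → [yiyakf]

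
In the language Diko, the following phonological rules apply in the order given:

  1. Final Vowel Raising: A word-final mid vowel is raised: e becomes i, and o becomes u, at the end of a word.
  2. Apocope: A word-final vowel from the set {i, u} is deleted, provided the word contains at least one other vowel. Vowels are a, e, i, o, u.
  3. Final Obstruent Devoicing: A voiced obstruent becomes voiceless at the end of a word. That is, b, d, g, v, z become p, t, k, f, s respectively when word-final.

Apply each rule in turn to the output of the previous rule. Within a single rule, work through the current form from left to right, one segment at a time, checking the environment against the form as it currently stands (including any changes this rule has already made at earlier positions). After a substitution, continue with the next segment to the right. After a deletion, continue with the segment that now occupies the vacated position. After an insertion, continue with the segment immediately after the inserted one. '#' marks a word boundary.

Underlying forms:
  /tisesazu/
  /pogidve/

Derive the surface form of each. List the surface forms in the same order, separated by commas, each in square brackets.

/tisesazu/:
  1 Final Vowel Raising: no change — [tisesazu]
  2 Apocope: [tisesazu] → [tisesaz]
  3 Final Obstruent Devoicing: [tisesaz] → [tisesas]
/pogidve/:
  1 Final Vowel Raising: [pogidve] → [pogidvi]
  2 Apocope: [pogidvi] → [pogidv]
  3 Final Obstruent Devoicing: [pogidv] → [pogidf]

[tisesas], [pogidf]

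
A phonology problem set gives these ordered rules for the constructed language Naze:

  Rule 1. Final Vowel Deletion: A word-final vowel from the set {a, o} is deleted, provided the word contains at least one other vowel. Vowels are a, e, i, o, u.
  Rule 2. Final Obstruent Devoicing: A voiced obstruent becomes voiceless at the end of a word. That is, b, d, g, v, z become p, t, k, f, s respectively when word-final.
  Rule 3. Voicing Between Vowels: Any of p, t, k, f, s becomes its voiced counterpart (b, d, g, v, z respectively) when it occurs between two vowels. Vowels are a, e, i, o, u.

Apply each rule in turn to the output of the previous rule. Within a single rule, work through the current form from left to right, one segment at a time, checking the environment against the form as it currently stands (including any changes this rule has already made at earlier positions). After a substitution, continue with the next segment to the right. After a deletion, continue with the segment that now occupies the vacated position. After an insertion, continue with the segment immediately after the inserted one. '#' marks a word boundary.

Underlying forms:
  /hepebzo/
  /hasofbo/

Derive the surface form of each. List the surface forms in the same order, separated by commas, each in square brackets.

[hebebs], [hazofp]

/hepebzo/:
  Rule 1 Final Vowel Deletion: [hepebzo] → [hepebz]
  Rule 2 Final Obstruent Devoicing: [hepebz] → [hepebs]
  Rule 3 Voicing Between Vowels: [hepebs] → [hebebs]
/hasofbo/:
  Rule 1 Final Vowel Deletion: [hasofbo] → [hasofb]
  Rule 2 Final Obstruent Devoicing: [hasofb] → [hasofp]
  Rule 3 Voicing Between Vowels: [hasofp] → [hazofp]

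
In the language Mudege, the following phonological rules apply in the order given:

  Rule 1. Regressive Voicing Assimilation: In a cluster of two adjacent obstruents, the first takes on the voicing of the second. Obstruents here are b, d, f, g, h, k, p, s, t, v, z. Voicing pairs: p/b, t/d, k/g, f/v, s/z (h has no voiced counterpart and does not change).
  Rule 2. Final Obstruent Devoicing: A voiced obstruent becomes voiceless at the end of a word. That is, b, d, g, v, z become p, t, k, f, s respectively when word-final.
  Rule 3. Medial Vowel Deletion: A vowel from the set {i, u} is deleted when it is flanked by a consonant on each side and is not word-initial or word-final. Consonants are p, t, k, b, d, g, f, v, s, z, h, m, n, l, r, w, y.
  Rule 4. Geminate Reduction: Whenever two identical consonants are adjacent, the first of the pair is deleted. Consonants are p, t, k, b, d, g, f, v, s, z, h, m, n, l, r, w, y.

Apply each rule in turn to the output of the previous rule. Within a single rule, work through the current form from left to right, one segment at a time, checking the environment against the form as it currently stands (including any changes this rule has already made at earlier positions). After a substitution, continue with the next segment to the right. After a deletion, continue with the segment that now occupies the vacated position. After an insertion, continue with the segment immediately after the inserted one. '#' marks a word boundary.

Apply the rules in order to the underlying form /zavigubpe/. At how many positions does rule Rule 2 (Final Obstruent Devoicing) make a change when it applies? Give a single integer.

Rule 1 Regressive Voicing Assimilation: [zavigubpe] → [zaviguppe]
Rule 2 Final Obstruent Devoicing: no change — [zaviguppe]
Rule 3 Medial Vowel Deletion: [zaviguppe] → [zavgppe]
Rule 4 Geminate Reduction: [zavgppe] → [zavgpe]
Rule Rule 2 changed 0 position(s).

0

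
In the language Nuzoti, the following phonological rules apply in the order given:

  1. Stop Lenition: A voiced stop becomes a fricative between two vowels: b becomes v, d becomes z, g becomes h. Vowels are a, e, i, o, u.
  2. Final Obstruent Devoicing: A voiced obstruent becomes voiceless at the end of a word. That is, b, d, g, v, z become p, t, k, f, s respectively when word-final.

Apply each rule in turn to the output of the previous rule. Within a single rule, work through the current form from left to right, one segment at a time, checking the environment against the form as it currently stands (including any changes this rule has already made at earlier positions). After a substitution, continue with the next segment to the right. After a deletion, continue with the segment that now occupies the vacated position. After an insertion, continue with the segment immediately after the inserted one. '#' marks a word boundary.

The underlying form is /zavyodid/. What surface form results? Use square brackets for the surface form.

[zavyozit]

1 Stop Lenition: [zavyodid] → [zavyozid]
2 Final Obstruent Devoicing: [zavyozid] → [zavyozit]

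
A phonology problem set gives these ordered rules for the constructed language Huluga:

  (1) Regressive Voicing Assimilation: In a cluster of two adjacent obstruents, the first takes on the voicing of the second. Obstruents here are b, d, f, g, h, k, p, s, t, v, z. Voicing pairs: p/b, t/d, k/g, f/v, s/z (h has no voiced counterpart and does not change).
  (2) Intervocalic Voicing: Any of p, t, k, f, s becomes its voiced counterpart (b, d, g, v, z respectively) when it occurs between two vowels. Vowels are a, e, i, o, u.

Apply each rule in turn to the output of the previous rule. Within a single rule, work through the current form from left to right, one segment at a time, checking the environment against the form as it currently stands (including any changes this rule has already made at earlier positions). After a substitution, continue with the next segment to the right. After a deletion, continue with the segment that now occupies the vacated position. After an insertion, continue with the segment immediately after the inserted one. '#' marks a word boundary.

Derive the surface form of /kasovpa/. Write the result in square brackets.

[kazofpa]

(1) Regressive Voicing Assimilation: [kasovpa] → [kasofpa]
(2) Intervocalic Voicing: [kasofpa] → [kazofpa]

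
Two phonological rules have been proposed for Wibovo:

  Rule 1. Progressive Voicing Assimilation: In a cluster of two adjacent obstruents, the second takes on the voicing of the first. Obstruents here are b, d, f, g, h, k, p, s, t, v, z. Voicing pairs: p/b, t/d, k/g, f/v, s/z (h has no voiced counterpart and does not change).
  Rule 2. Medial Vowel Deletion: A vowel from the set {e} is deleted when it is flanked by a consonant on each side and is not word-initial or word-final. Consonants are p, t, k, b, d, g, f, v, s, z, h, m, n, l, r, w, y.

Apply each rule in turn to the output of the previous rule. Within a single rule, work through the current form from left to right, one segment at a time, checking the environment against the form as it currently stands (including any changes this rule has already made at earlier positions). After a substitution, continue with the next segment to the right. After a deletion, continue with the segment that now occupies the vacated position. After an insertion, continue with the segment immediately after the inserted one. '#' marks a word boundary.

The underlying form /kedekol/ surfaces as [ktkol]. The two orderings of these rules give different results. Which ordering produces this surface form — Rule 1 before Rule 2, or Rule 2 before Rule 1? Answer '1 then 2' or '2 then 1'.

2 then 1

Order 1 then 2:
  1 Progressive Voicing Assimilation: no change — [kedekol]
  2 Medial Vowel Deletion: [kedekol] → [kdkol]
  result: [kdkol]
Order 2 then 1:
  2 Medial Vowel Deletion: [kedekol] → [kdkol]
  1 Progressive Voicing Assimilation: [kdkol] → [ktkol]
  result: [ktkol]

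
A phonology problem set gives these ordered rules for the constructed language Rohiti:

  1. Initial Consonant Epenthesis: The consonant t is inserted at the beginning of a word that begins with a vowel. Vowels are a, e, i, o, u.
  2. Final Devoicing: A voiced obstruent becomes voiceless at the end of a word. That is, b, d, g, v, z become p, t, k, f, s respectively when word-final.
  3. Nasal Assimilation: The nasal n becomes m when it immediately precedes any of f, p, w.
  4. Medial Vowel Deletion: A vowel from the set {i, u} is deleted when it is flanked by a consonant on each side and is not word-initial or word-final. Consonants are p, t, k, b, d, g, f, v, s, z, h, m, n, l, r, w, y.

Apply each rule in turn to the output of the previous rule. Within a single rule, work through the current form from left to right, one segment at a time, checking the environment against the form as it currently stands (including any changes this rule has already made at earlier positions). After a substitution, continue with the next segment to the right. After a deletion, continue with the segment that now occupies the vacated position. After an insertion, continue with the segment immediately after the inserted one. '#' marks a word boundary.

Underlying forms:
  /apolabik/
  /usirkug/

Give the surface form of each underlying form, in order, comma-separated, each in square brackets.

[tapolabk], [tsrkk]

/apolabik/:
  1 Initial Consonant Epenthesis: [apolabik] → [tapolabik]
  2 Final Devoicing: no change — [tapolabik]
  3 Nasal Assimilation: no change — [tapolabik]
  4 Medial Vowel Deletion: [tapolabik] → [tapolabk]
/usirkug/:
  1 Initial Consonant Epenthesis: [usirkug] → [tusirkug]
  2 Final Devoicing: [tusirkug] → [tusirkuk]
  3 Nasal Assimilation: no change — [tusirkuk]
  4 Medial Vowel Deletion: [tusirkuk] → [tsrkk]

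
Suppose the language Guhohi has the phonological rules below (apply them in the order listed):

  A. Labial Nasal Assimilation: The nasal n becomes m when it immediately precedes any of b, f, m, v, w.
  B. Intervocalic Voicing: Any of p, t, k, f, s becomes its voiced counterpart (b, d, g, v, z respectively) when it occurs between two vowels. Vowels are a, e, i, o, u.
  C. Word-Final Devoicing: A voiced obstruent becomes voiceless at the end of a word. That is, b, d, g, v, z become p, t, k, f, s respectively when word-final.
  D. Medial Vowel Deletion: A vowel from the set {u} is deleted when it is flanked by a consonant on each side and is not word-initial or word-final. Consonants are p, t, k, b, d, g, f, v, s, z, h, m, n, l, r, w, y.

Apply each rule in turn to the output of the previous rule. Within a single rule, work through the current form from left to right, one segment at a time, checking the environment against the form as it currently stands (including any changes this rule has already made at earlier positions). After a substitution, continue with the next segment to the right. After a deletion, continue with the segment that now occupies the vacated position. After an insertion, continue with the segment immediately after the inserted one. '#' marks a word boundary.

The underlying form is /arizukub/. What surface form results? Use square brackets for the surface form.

A Labial Nasal Assimilation: no change — [arizukub]
B Intervocalic Voicing: [arizukub] → [arizugub]
C Word-Final Devoicing: [arizugub] → [arizugup]
D Medial Vowel Deletion: [arizugup] → [arizgp]

[arizgp]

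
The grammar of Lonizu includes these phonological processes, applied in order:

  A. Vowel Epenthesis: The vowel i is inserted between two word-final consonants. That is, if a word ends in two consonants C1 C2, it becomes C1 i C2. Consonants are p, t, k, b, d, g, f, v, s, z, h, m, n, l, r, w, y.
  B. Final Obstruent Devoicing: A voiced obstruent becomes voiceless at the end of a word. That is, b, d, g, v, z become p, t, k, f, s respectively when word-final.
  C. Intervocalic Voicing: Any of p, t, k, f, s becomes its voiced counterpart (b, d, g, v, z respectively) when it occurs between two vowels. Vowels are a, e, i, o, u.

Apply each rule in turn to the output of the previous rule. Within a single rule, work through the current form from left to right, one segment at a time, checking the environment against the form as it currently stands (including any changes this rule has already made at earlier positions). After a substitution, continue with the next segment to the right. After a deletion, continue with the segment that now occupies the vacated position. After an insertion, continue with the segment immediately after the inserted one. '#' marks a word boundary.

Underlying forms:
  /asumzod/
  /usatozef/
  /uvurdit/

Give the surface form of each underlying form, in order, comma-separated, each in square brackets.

[azumzot], [uzadozef], [uvurdit]

/asumzod/:
  A Vowel Epenthesis: no change — [asumzod]
  B Final Obstruent Devoicing: [asumzod] → [asumzot]
  C Intervocalic Voicing: [asumzot] → [azumzot]
/usatozef/:
  A Vowel Epenthesis: no change — [usatozef]
  B Final Obstruent Devoicing: no change — [usatozef]
  C Intervocalic Voicing: [usatozef] → [uzadozef]
/uvurdit/:
  A Vowel Epenthesis: no change — [uvurdit]
  B Final Obstruent Devoicing: no change — [uvurdit]
  C Intervocalic Voicing: no change — [uvurdit]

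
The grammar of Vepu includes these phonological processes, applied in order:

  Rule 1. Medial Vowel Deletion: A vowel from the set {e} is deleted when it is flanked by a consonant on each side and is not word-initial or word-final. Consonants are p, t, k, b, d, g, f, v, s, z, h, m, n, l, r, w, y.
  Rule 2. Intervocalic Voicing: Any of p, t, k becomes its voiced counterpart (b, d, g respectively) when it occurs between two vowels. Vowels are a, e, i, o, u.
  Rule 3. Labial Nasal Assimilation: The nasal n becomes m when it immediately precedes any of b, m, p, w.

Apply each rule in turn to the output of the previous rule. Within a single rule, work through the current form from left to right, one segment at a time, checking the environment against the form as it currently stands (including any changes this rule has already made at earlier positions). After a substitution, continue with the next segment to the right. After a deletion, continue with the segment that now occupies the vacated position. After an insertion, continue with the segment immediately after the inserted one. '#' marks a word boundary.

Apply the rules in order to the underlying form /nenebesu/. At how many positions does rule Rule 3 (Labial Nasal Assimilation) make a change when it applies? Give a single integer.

Rule 1 Medial Vowel Deletion: [nenebesu] → [nnbsu]
Rule 2 Intervocalic Voicing: no change — [nnbsu]
Rule 3 Labial Nasal Assimilation: [nnbsu] → [nmbsu]
Rule Rule 3 changed 1 position(s).

1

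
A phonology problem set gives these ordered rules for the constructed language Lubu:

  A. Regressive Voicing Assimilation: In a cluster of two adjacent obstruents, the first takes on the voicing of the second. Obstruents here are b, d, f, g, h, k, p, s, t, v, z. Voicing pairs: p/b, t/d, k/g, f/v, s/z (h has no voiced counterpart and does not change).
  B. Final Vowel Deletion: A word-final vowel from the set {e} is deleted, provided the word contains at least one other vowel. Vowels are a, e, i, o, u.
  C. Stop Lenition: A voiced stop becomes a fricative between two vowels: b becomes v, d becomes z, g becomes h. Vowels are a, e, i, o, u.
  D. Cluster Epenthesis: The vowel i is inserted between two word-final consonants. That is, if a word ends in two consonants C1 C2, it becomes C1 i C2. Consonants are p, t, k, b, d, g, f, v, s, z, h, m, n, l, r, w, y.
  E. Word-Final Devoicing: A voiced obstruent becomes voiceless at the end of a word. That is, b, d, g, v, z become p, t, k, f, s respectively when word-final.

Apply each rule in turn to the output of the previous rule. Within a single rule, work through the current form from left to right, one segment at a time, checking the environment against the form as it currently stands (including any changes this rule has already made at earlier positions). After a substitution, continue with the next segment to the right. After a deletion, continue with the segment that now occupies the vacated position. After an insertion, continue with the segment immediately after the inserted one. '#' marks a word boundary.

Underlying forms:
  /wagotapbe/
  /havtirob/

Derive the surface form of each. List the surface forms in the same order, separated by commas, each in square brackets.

/wagotapbe/:
  A Regressive Voicing Assimilation: [wagotapbe] → [wagotabbe]
  B Final Vowel Deletion: [wagotabbe] → [wagotabb]
  C Stop Lenition: [wagotabb] → [wahotabb]
  D Cluster Epenthesis: [wahotabb] → [wahotabib]
  E Word-Final Devoicing: [wahotabib] → [wahotabip]
/havtirob/:
  A Regressive Voicing Assimilation: [havtirob] → [haftirob]
  B Final Vowel Deletion: no change — [haftirob]
  C Stop Lenition: no change — [haftirob]
  D Cluster Epenthesis: no change — [haftirob]
  E Word-Final Devoicing: [haftirob] → [haftirop]

[wahotabip], [haftirop]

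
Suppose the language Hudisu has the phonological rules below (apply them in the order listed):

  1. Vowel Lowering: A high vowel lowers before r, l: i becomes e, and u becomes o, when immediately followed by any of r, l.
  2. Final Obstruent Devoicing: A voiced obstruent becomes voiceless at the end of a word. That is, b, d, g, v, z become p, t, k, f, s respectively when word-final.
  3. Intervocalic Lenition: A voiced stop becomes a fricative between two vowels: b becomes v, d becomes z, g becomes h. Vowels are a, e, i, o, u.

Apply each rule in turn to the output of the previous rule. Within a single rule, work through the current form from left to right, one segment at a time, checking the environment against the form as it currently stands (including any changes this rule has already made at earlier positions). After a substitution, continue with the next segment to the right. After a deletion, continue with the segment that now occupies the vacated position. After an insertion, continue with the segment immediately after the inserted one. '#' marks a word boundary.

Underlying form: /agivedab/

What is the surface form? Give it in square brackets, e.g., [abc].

[ahivezap]

1 Vowel Lowering: no change — [agivedab]
2 Final Obstruent Devoicing: [agivedab] → [agivedap]
3 Intervocalic Lenition: [agivedap] → [ahivezap]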